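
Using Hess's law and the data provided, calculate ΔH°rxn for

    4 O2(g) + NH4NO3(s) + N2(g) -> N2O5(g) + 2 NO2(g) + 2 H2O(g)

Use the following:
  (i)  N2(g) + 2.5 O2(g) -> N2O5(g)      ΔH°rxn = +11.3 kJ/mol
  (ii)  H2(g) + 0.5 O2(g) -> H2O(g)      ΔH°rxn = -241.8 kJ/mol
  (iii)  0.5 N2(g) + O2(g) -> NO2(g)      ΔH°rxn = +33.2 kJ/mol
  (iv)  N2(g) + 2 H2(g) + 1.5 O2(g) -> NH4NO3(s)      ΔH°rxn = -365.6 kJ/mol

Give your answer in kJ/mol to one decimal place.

ΔH°rxn = -40.3 kJ/mol

(i) as written (N2O5(g) already on the product side): +11.3 kJ/mol
(ii) × 2 (×2 to match 2 H2O(g) in the target): (2)·(-241.8) = -483.6 kJ/mol
(iii) × 2 (×2 to match 2 NO2(g) in the target): (2)·(+33.2) = +66.4 kJ/mol
(iv) reversed (reverse to put NH4NO3(s) on the reactant side): +365.6 kJ/mol
ΔH°rxn = (1)·(+11.3) + (2)·(-241.8) + (2)·(+33.2) + (-1)·(-365.6) = -40.3 kJ/mol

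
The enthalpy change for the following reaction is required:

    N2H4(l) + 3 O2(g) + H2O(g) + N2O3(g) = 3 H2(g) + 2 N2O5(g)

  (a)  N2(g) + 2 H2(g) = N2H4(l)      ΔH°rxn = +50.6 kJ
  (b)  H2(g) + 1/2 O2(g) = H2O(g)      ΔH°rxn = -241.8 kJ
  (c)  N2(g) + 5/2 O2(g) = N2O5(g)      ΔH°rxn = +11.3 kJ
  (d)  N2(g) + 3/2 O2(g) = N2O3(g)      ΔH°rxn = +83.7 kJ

ΔH°rxn = 130.1 kJ

(a) reversed (N2H4(l) must end up as a reactant): -50.6 kJ
(b) reversed (reverse to put H2O(g) on the reactant side): +241.8 kJ
(c) × 2 (×2 to match 2 N2O5(g) in the target): (2)·(+11.3) = +22.6 kJ
(d) reversed (N2O3(g) must end up as a reactant): -83.7 kJ
ΔH°rxn = (-50.6) + (+241.8) + (+22.6) + (-83.7) = 130.1 kJ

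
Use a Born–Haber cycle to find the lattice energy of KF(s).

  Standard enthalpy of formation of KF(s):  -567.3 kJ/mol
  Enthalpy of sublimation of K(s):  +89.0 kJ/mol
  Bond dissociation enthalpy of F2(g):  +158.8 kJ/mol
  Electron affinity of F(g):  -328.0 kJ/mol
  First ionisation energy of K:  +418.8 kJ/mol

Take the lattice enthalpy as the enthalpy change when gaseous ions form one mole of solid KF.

ΔHf° = 1·ΔHsub + 1·(ΣIE) + 1/2·D(F2) + 1·EA + U
-567.3 = 1·(+89.0) + 1·(+418.8) + 1/2·(+158.8) + 1·(-328.0) + U
U = -567.3 − (+259.2) = -826.5 kJ/mol

U = -826.5 kJ/mol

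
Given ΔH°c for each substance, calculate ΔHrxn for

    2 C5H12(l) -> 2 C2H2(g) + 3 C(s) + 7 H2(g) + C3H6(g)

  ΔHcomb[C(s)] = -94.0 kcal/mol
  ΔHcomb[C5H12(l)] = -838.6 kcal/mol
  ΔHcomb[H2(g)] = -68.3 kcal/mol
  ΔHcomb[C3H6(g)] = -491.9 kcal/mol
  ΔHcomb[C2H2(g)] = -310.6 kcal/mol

Using ΔH = Σ nΔHc°(reactants) − Σ nΔHc°(products):
= [2·(-838.6)] − [2·(-310.6) + 3·(-94.0) + 7·(-68.3) + 1·(-491.9)]
= 196.0 kcal/mol

ΔHrxn = 196.0 kcal/mol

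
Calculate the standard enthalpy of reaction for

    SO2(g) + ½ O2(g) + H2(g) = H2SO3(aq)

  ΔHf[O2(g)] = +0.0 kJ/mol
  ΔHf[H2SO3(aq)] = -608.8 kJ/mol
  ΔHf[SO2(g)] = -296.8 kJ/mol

ΔH° = -312.0 kJ/mol

ΔH°rxn = Σ nΔHf°(products) − Σ nΔHf°(reactants).
Products: 1·(-608.8) = -608.8
Reactants: 1·(-296.8) + 1/2·(+0.0) + 1·(+0.0) = -296.8
ΔH° = (-608.8) − (-296.8) = -312.0 kJ/mol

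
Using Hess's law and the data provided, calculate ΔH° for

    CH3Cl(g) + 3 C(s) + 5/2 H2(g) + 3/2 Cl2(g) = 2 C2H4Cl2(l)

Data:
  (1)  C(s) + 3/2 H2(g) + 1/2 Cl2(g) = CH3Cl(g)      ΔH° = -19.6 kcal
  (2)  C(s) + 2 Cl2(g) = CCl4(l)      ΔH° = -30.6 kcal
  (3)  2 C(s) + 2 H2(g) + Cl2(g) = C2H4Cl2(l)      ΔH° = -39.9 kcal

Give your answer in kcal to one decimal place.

(1) reversed: +19.6 kcal
(2): not needed.
(3) × 2: (2)·(-39.9) = -79.8 kcal
ΔH° = (-1)·(-19.6) + (2)·(-39.9) = -60.2 kcal

ΔH° = -60.2 kcal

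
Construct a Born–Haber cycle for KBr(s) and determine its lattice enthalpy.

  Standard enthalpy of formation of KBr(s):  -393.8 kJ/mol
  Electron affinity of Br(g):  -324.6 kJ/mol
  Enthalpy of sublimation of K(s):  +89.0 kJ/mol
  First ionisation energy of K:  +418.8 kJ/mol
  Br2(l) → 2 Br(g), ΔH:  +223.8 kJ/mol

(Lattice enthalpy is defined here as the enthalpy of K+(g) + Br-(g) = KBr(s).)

U = -688.9 kJ/mol

ΔHf° = 1·ΔHsub + 1·(ΣIE) + 1/2·D(Br2) + 1·EA + U
-393.8 = 1·(+89.0) + 1·(+418.8) + 1/2·(+223.8) + 1·(-324.6) + U
U = -393.8 − (+295.1) = -688.9 kJ/mol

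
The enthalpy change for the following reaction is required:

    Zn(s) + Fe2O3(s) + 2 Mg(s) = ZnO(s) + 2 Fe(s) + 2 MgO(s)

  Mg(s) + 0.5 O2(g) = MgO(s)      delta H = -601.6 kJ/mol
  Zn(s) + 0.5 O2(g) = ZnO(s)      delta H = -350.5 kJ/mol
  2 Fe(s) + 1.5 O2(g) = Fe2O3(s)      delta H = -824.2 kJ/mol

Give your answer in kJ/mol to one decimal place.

equation 1 × 2 (scale by 2 for the 2 MgO(s)): (2)·(-601.6) = -1203.2 kJ/mol
equation 2 as written (ZnO(s) already on the product side): -350.5 kJ/mol
equation 3 reversed (reverse to put Fe2O3(s) on the reactant side): +824.2 kJ/mol
delta H = (-1203.2) + (-350.5) + (+824.2) = -729.5 kJ/mol

delta H = -729.5 kJ/mol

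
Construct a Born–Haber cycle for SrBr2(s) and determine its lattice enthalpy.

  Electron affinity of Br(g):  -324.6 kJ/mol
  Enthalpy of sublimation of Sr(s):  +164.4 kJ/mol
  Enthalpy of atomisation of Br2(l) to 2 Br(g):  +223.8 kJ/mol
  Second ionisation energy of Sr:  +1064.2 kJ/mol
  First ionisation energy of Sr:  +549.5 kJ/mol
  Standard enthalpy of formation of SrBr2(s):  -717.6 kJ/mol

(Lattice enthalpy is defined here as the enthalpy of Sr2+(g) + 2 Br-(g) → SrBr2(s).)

ΔHf° = 1·ΔHsub + 1·(ΣIE) + 1·D(Br2) + 2·EA + U
-717.6 = 1·(+164.4) + 1·(+1613.7) + 1·(+223.8) + 2·(-324.6) + U
U = -717.6 − (+1352.7) = -2070.3 kJ/mol

U = -2070.3 kJ/mol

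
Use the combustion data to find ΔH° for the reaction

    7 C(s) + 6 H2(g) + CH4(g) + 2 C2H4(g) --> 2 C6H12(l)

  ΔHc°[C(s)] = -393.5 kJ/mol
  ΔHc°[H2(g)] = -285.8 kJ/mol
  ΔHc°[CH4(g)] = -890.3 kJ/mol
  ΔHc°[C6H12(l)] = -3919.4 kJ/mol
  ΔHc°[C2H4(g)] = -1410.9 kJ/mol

Using ΔH = Σ nΔHc°(reactants) − Σ nΔHc°(products):
= [7·(-393.5) + 6·(-285.8) + 1·(-890.3) + 2·(-1410.9)] − [2·(-3919.4)]
= -342.6 kJ/mol

ΔH° = -342.6 kJ/mol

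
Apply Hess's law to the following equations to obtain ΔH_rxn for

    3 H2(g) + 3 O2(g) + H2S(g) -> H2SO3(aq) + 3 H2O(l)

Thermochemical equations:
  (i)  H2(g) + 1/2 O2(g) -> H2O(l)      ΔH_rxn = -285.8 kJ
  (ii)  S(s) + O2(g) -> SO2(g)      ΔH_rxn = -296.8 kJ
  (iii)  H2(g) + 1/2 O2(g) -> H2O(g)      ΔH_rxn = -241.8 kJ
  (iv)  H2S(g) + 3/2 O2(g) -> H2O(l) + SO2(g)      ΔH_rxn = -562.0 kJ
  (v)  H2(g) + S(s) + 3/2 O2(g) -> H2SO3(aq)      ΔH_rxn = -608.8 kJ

(i) × 2: (2)·(-285.8) = -571.6 kJ
(ii) reversed: +296.8 kJ
(iii): not needed (H2O(g) appears nowhere else).
(iv) as written (H2S(g) already on the reactant side): -562.0 kJ
(v) as written (H2SO3(aq) already on the product side): -608.8 kJ
Summing the manipulated equations, ΔH_rxn = (2)·(-285.8) + (-1)·(-296.8) + (1)·(-562.0) + (1)·(-608.8) = -1445.6 kJ

ΔH_rxn = -1445.6 kJ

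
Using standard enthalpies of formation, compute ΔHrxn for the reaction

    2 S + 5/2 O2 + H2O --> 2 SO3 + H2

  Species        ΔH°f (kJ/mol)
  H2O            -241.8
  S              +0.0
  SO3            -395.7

ΔH°rxn = Σ nΔHf°(products) − Σ nΔHf°(reactants).
Products: 2·(-395.7) + 1·(+0.0) = -791.4
Reactants: 2·(+0.0) + 5/2·(+0.0) + 1·(-241.8) = -241.8
ΔHrxn = (-791.4) − (-241.8) = -549.6 kJ/mol

ΔHrxn = -549.6 kJ/mol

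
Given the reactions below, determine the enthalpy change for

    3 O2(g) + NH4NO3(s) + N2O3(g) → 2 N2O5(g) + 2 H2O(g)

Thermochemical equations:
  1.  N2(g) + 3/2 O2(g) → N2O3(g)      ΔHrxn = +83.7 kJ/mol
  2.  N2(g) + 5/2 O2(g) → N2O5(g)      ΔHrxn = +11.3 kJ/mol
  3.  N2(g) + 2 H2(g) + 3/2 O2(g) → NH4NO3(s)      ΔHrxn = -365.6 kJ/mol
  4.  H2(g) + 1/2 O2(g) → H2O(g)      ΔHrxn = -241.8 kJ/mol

ΔHrxn = -179.1 kJ/mol

eq. 1 reversed: -83.7 kJ/mol
eq. 2 × 2: (2)·(+11.3) = +22.6 kJ/mol
eq. 3 reversed: +365.6 kJ/mol
eq. 4 × 2: (2)·(-241.8) = -483.6 kJ/mol
ΔHrxn = (-1)·(+83.7) + (2)·(+11.3) + (-1)·(-365.6) + (2)·(-241.8) = -179.1 kJ/mol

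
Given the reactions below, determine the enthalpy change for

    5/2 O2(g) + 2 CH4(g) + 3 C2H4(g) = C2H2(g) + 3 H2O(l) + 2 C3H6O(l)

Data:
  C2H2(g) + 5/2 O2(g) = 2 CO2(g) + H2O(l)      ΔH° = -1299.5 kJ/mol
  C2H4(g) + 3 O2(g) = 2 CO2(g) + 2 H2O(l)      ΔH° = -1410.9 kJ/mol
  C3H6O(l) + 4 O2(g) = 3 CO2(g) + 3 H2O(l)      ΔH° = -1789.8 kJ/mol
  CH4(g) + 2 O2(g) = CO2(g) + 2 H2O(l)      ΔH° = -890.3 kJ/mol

ΔH° = -1134.2 kJ/mol

equation 1 reversed: +1299.5 kJ/mol
equation 2 × 3: (3)·(-1410.9) = -4232.7 kJ/mol
equation 3 reversed and × 2: (-2)·(-1789.8) = +3579.6 kJ/mol
equation 4 × 2: (2)·(-890.3) = -1780.6 kJ/mol
Summing the manipulated equations, ΔH° = (-1)·(-1299.5) + (3)·(-1410.9) + (-2)·(-1789.8) + (2)·(-890.3) = -1134.2 kJ/mol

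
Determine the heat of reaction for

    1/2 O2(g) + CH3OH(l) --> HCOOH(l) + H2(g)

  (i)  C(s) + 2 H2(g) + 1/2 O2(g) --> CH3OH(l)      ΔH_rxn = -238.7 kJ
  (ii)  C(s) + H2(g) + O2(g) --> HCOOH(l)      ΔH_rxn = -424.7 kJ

ΔH_rxn = -186.0 kJ

(i) reversed: +238.7 kJ
(ii) as written: -424.7 kJ
Since enthalpy is a state function, ΔH_rxn = (+238.7) + (-424.7) = -186.0 kJ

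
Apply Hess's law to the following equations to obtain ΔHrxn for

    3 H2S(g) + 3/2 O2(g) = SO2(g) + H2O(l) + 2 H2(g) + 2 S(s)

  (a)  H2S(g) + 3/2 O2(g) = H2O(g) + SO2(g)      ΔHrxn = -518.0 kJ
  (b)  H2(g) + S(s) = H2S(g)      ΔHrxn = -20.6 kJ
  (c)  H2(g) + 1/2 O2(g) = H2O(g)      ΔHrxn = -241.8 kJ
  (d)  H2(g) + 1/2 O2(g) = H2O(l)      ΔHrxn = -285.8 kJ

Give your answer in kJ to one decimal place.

ΔHrxn = -520.8 kJ

(a) as written (SO2(g) already on the product side): -518.0 kJ
(b) reversed and × 2 (reverse to put S(s) on the product side; ×2 to match 2 S(s) in the target): (-2)·(-20.6) = +41.2 kJ
(c) reversed: +241.8 kJ
(d) as written (H2O(l) already on the product side): -285.8 kJ
By Hess's law, ΔHrxn = (-518.0) + (+41.2) + (+241.8) + (-285.8) = -520.8 kJ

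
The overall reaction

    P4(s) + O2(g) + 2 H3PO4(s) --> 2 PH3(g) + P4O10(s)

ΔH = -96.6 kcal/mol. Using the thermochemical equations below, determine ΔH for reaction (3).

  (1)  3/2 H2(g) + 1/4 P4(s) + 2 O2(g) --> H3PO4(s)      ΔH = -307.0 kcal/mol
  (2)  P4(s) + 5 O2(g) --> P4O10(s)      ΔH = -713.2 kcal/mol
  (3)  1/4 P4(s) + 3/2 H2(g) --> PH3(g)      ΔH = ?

(1) reversed and × 2: (-2)·(-307.0) = +614.0 kcal/mol
(2) as written: -713.2 kcal/mol
(3) × 2: contributes 2·x
-96.6 = (+614.0) + (-713.2) + 2·x
x = (-96.6 − (-99.2)) / (2) = 1.3 kcal/mol

ΔH = 1.3 kcal/mol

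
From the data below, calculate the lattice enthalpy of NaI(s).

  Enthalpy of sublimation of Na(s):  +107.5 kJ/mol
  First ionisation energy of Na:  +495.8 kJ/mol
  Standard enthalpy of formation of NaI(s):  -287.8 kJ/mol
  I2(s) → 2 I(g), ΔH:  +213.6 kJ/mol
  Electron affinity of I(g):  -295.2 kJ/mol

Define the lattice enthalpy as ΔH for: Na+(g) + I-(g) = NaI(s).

U = -702.7 kJ/mol

ΔHf° = 1·ΔHsub + 1·(ΣIE) + 1/2·D(I2) + 1·EA + U
-287.8 = 1·(+107.5) + 1·(+495.8) + 1/2·(+213.6) + 1·(-295.2) + U
U = -287.8 − (+414.9) = -702.7 kJ/mol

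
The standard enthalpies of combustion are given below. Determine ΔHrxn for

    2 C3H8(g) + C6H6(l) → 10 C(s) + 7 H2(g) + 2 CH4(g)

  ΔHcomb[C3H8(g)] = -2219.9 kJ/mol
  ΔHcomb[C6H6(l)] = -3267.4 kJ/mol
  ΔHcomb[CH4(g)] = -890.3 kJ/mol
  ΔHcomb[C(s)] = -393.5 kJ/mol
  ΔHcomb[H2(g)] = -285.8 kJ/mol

Using ΔH = Σ nΔHc°(reactants) − Σ nΔHc°(products):
= [2·(-2219.9) + 1·(-3267.4)] − [10·(-393.5) + 7·(-285.8) + 2·(-890.3)]
= 9.0 kJ/mol

ΔHrxn = 9.0 kJ/mol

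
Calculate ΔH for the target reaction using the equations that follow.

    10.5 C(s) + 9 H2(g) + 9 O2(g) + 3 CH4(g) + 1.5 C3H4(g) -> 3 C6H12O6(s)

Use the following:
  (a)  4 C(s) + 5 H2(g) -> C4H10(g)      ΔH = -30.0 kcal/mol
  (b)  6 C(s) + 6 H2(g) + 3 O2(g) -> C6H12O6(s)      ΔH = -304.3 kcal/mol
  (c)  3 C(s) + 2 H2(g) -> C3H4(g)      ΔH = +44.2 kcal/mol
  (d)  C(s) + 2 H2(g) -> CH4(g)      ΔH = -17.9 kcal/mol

(a): not needed.
(b) × 3: (3)·(-304.3) = -912.9 kcal/mol
(c) reversed and × 3/2: (-3/2)·(+44.2) = -66.3 kcal/mol
(d) reversed and × 3: (-3)·(-17.9) = +53.7 kcal/mol
Combining the equations, ΔH = (3)·(-304.3) + (-3/2)·(+44.2) + (-3)·(-17.9) = -925.5 kcal/mol

ΔH = -925.5 kcal/mol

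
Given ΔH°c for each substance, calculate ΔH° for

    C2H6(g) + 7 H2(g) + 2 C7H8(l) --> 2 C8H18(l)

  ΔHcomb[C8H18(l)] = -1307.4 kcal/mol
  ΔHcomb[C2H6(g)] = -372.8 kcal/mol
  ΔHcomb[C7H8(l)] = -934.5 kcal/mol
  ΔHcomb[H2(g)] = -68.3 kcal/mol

Using ΔH = Σ nΔHc°(reactants) − Σ nΔHc°(products):
= [1·(-372.8) + 7·(-68.3) + 2·(-934.5)] − [2·(-1307.4)]
= -105.1 kcal/mol

ΔH° = -105.1 kcal/mol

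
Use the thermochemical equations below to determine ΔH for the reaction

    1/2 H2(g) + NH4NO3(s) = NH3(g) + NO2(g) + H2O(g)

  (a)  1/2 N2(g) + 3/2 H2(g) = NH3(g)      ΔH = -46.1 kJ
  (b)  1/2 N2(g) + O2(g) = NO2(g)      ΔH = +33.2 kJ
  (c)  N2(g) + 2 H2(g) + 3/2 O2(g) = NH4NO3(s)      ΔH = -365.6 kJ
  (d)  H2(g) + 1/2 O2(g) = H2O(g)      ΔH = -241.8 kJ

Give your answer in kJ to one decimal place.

ΔH = 110.9 kJ

(a) as written: -46.1 kJ
(b) as written: +33.2 kJ
(c) reversed: +365.6 kJ
(d) as written: -241.8 kJ
ΔH = (1)·(-46.1) + (1)·(+33.2) + (-1)·(-365.6) + (1)·(-241.8) = 110.9 kJ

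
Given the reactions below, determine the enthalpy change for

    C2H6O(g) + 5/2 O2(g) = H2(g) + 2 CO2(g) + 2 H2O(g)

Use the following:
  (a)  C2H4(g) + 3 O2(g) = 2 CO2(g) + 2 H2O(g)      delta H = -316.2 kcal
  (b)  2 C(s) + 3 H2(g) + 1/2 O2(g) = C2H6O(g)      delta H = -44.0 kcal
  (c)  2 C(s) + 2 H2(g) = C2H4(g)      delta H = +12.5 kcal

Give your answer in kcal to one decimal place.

delta H = -259.7 kcal

(a) as written: -316.2 kcal
(b) reversed: +44.0 kcal
(c) as written: +12.5 kcal
Combining the equations, delta H = (1)·(-316.2) + (-1)·(-44.0) + (1)·(+12.5) = -259.7 kcal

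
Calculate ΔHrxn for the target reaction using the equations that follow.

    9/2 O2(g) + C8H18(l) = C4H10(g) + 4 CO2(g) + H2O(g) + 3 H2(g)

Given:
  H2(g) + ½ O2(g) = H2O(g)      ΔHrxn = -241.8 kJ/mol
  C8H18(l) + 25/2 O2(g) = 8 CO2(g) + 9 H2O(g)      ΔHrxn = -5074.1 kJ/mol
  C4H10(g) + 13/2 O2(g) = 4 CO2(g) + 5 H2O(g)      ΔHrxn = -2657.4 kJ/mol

ΔHrxn = -1691.3 kJ/mol

equation 1 reversed and × 3: (-3)·(-241.8) = +725.4 kJ/mol
equation 2 as written: -5074.1 kJ/mol
equation 3 reversed: +2657.4 kJ/mol
Combining the equations, ΔHrxn = (+725.4) + (-5074.1) + (+2657.4) = -1691.3 kJ/mol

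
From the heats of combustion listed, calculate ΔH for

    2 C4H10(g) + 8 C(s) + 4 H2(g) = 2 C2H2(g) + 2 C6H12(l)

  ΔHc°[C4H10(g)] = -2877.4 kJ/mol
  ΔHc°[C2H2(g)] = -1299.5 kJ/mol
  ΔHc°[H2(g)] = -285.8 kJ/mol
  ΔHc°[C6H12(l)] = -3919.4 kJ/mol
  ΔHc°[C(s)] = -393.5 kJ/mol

Using ΔH = Σ nΔHc°(reactants) − Σ nΔHc°(products):
= [2·(-2877.4) + 8·(-393.5) + 4·(-285.8)] − [2·(-1299.5) + 2·(-3919.4)]
= 391.8 kJ/mol

ΔH = 391.8 kJ/mol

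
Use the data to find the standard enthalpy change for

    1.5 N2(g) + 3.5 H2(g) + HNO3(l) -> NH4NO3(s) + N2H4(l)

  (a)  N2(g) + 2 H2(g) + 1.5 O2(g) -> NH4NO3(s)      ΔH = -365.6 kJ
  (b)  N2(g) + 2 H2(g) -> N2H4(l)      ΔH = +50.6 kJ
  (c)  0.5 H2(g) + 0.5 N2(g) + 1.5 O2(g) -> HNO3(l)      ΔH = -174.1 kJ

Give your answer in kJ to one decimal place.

(a) as written: -365.6 kJ
(b) as written: +50.6 kJ
(c) reversed: +174.1 kJ
Since enthalpy is a state function, ΔH = (1)·(-365.6) + (1)·(+50.6) + (-1)·(-174.1) = -140.9 kJ

ΔH = -140.9 kJ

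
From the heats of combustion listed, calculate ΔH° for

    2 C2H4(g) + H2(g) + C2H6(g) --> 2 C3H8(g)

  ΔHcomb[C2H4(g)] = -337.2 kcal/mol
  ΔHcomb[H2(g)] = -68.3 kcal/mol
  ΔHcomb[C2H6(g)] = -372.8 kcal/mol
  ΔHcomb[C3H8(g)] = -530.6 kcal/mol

ΔH° = -54.3 kcal/mol

Using ΔH = Σ nΔHc°(reactants) − Σ nΔHc°(products):
= [2·(-337.2) + 1·(-68.3) + 1·(-372.8)] − [2·(-530.6)]
= -54.3 kcal/mol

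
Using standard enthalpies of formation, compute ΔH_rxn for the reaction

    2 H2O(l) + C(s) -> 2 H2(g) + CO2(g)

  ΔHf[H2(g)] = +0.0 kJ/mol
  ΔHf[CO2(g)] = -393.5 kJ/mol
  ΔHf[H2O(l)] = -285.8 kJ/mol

Products: 2·(+0.0) + 1·(-393.5) = -393.5
Reactants: 2·(-285.8) + 1·(+0.0) = -571.6
ΔH_rxn = (-393.5) − (-571.6) = 178.1 kJ/mol

ΔH_rxn = 178.1 kJ/mol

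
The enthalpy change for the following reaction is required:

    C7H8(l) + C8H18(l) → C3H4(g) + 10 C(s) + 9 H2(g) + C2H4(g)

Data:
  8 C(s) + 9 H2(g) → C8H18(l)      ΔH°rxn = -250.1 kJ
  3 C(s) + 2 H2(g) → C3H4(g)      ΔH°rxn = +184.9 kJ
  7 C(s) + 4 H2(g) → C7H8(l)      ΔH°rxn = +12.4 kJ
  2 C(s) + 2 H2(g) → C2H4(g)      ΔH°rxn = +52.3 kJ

ΔH°rxn = 474.9 kJ

equation 1 reversed (reverse to put C8H18(l) on the reactant side): +250.1 kJ
equation 2 as written (C3H4(g) already on the product side): +184.9 kJ
equation 3 reversed (C7H8(l) must end up as a reactant): -12.4 kJ
equation 4 as written (C2H4(g) already on the product side): +52.3 kJ
By Hess's law, ΔH°rxn = (-1)·(-250.1) + (1)·(+184.9) + (-1)·(+12.4) + (1)·(+52.3) = 474.9 kJ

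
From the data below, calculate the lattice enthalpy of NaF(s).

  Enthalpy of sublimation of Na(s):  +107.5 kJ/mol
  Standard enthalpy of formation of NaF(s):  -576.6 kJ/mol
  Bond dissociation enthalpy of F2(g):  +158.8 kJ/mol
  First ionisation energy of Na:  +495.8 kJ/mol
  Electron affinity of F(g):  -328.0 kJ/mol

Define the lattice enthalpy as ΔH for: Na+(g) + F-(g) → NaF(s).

ΔHf° = 1·ΔHsub + 1·(ΣIE) + 1/2·D(F2) + 1·EA + U
-576.6 = 1·(+107.5) + 1·(+495.8) + 1/2·(+158.8) + 1·(-328.0) + U
U = -576.6 − (+354.7) = -931.3 kJ/mol

U = -931.3 kJ/mol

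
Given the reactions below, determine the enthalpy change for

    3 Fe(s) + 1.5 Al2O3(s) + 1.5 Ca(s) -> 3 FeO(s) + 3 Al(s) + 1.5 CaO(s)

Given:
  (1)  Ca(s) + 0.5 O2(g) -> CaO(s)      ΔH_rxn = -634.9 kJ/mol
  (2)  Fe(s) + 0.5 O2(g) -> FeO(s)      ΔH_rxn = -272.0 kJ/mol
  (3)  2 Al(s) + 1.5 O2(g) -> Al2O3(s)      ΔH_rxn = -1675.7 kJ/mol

ΔH_rxn = 745.2 kJ/mol

(1) × 3/2 (×3/2 to match 3/2 CaO(s) in the target): (3/2)·(-634.9) = -952.35 kJ/mol
(2) × 3 (×3 to match 3 FeO(s) in the target): (3)·(-272.0) = -816.0 kJ/mol
(3) reversed and × 3/2 (Al2O3(s) must end up as a reactant; scale by 3/2 for the 3/2 Al2O3(s)): (-3/2)·(-1675.7) = +2513.55 kJ/mol
ΔH_rxn = (-952.35) + (-816.0) + (+2513.55) = 745.2 kJ/mol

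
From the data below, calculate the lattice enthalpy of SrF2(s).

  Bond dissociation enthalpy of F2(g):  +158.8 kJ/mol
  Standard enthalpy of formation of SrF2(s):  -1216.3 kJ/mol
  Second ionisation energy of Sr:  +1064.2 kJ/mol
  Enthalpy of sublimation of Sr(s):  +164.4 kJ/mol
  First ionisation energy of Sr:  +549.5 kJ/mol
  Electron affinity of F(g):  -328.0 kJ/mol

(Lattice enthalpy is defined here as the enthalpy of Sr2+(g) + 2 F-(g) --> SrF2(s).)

ΔHf° = 1·ΔHsub + 1·(ΣIE) + 1·D(F2) + 2·EA + U
-1216.3 = 1·(+164.4) + 1·(+1613.7) + 1·(+158.8) + 2·(-328.0) + U
U = -1216.3 − (+1280.9) = -2497.2 kJ/mol

U = -2497.2 kJ/mol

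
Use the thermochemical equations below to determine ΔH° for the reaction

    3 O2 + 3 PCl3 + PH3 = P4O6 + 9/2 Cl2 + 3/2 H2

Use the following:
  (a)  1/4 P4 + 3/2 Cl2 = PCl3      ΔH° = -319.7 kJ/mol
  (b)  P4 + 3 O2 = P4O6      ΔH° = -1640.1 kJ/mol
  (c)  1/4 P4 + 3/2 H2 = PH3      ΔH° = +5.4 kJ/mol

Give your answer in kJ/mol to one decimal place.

ΔH° = -686.4 kJ/mol

(a) reversed and × 3 (reverse to put PCl3 on the reactant side; ×3 to match 3 PCl3 in the target): (-3)·(-319.7) = +959.1 kJ/mol
(b) as written (P4O6 already on the product side): -1640.1 kJ/mol
(c) reversed (PH3 must end up as a reactant): -5.4 kJ/mol
Combining the equations, ΔH° = (-3)·(-319.7) + (1)·(-1640.1) + (-1)·(+5.4) = -686.4 kJ/mol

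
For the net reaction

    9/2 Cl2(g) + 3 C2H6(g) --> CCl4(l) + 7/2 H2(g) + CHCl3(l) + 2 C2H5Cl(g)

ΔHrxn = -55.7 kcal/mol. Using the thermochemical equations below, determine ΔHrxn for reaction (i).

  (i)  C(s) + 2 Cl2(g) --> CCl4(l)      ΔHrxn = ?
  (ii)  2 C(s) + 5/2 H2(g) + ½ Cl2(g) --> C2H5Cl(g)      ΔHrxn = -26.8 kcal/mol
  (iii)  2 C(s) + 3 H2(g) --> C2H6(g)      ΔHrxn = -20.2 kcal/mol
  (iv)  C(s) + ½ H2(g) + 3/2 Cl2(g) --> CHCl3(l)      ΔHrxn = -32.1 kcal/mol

ΔHrxn = -30.6 kcal/mol

(i) as written (CCl4(l) already on the product side): contributes x
(ii) × 2 (scale by 2 for the 2 C2H5Cl(g)): (2)·(-26.8) = -53.6 kcal/mol
(iii) reversed and × 3 (C2H6(g) must end up as a reactant; ×3 to match 3 C2H6(g) in the target): (-3)·(-20.2) = +60.6 kcal/mol
(iv) as written (CHCl3(l) already on the product side): -32.1 kcal/mol
-55.7 = (-53.6) + (+60.6) + (-32.1) + x
x = (-55.7 − (-25.1)) / (1) = -30.6 kcal/mol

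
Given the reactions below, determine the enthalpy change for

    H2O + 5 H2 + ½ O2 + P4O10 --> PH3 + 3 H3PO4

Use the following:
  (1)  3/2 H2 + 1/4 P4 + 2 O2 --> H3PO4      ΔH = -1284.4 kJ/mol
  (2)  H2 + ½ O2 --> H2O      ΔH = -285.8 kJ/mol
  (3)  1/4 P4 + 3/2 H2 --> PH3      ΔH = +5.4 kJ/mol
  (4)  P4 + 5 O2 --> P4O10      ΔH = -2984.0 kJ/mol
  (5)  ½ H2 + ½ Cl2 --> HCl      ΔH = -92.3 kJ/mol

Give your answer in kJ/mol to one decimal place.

ΔH = -578.0 kJ/mol

(1) × 3 (scale by 3 for the 3 H3PO4): (3)·(-1284.4) = -3853.2 kJ/mol
(2) reversed (reverse to put H2O on the reactant side): +285.8 kJ/mol
(3) as written (PH3 already on the product side): +5.4 kJ/mol
(4) reversed (P4O10 must end up as a reactant): +2984.0 kJ/mol
(5): not needed (Cl2 appears nowhere else).
Summing the manipulated equations, ΔH = (3)·(-1284.4) + (-1)·(-285.8) + (1)·(+5.4) + (-1)·(-2984.0) = -578.0 kJ/mol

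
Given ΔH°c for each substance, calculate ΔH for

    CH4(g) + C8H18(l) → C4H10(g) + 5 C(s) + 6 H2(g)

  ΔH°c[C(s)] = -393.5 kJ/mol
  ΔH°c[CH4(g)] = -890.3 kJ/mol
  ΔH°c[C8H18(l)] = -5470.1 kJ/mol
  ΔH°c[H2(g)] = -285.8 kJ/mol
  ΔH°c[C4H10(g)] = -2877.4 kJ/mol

ΔH = 199.3 kJ/mol

Using ΔH = Σ nΔHc°(reactants) − Σ nΔHc°(products):
= [1·(-890.3) + 1·(-5470.1)] − [1·(-2877.4) + 5·(-393.5) + 6·(-285.8)]
= 199.3 kJ/mol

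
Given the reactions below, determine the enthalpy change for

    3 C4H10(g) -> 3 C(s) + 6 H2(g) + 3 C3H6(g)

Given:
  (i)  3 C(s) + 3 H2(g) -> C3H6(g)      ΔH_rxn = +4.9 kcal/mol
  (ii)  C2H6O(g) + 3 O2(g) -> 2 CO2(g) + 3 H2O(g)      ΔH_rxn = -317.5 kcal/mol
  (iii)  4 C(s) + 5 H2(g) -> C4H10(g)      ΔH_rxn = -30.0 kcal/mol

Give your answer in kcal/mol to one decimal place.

(i) × 3 (×3 to match 3 C3H6(g) in the target): (3)·(+4.9) = +14.7 kcal/mol
(ii): not needed (H2O(g) appears nowhere else).
(iii) reversed and × 3 (reverse to put C4H10(g) on the reactant side; scale by 3 for the 3 C4H10(g)): (-3)·(-30.0) = +90.0 kcal/mol
By Hess's law, ΔH_rxn = (3)·(+4.9) + (-3)·(-30.0) = 104.7 kcal/mol

ΔH_rxn = 104.7 kcal/mol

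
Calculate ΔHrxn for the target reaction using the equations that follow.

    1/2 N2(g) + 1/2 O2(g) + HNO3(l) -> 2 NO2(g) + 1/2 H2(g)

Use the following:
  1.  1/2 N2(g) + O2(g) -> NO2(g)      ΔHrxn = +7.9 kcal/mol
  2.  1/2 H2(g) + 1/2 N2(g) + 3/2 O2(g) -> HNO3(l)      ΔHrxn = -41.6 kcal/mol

ΔHrxn = 57.4 kcal/mol

eq. 1 × 2: (2)·(+7.9) = +15.8 kcal/mol
eq. 2 reversed: +41.6 kcal/mol
ΔHrxn = (+15.8) + (+41.6) = 57.4 kcal/mol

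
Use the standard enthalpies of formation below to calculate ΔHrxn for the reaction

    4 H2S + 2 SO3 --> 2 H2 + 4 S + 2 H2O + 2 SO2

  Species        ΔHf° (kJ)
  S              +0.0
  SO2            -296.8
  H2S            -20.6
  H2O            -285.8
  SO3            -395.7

ΔHrxn = -291.4 kJ

Products: 2·(+0.0) + 4·(+0.0) + 2·(-285.8) + 2·(-296.8) = -1165.2
Reactants: 4·(-20.6) + 2·(-395.7) = -873.8
ΔHrxn = (-1165.2) − (-873.8) = -291.4 kJ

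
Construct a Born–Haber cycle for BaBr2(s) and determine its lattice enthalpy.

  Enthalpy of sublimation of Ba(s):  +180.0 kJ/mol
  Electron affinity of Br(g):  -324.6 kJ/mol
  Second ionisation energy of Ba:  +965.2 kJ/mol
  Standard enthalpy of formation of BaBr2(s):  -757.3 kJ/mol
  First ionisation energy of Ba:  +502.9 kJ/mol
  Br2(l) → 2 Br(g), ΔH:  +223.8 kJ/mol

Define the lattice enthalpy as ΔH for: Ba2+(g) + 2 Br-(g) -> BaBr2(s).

ΔHf° = 1·ΔHsub + 1·(ΣIE) + 1·D(Br2) + 2·EA + U
-757.3 = 1·(+180.0) + 1·(+1468.1) + 1·(+223.8) + 2·(-324.6) + U
U = -757.3 − (+1222.7) = -1980.0 kJ/mol

U = -1980.0 kJ/mol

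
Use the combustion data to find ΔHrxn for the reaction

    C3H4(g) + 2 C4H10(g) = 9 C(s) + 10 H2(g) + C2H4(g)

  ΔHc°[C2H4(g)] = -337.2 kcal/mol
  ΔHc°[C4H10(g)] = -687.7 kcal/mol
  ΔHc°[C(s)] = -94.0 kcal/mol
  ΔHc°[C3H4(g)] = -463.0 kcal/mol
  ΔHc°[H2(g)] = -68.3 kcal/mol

With combustion enthalpies, reactants minus products:
= [1·(-463.0) + 2·(-687.7)] − [9·(-94.0) + 10·(-68.3) + 1·(-337.2)]
= 27.8 kcal/mol

ΔHrxn = 27.8 kcal/mol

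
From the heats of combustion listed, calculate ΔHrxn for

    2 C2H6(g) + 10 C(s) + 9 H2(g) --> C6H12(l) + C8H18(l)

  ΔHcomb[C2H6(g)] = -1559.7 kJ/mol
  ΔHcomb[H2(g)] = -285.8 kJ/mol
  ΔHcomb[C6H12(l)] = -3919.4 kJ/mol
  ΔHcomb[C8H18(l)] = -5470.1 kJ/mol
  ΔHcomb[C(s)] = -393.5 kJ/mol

ΔHrxn = -237.1 kJ/mol

Using ΔH = Σ nΔHc°(reactants) − Σ nΔHc°(products):
= [2·(-1559.7) + 10·(-393.5) + 9·(-285.8)] − [1·(-3919.4) + 1·(-5470.1)]
= -237.1 kJ/mol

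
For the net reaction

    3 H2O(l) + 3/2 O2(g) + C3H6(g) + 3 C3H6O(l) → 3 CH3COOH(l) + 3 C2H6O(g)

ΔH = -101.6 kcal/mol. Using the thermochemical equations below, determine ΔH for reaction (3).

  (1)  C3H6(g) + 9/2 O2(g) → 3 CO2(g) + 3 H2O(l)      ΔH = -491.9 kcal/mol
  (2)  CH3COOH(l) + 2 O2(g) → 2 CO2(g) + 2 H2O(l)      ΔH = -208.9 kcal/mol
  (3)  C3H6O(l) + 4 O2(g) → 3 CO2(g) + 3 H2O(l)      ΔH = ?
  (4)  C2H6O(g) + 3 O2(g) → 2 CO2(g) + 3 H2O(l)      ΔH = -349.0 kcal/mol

(1) as written: -491.9 kcal/mol
(2) reversed and × 3: (-3)·(-208.9) = +626.7 kcal/mol
(3) × 3: contributes 3·x
(4) reversed and × 3: (-3)·(-349.0) = +1047.0 kcal/mol
-101.6 = (-491.9) + (+626.7) + (+1047.0) + 3·x
x = (-101.6 − (+1181.8)) / (3) = -427.8 kcal/mol

ΔH = -427.8 kcal/mol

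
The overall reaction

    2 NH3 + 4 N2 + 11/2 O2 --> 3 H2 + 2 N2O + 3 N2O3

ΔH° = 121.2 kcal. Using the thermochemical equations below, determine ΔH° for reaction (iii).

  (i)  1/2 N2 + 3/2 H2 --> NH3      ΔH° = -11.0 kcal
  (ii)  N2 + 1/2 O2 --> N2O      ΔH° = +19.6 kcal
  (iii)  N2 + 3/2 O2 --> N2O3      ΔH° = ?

ΔH° = 20.0 kcal

(i) reversed and × 2 (NH3 must end up as a reactant; ×2 to match 2 NH3 in the target): (-2)·(-11.0) = +22.0 kcal
(ii) × 2 (×2 to match 2 N2O in the target): (2)·(+19.6) = +39.2 kcal
(iii) × 3 (scale by 3 for the 3 N2O3): contributes 3·x
+121.2 = (+22.0) + (+39.2) + 3·x
x = (+121.2 − (+61.2)) / (3) = 20.0 kcal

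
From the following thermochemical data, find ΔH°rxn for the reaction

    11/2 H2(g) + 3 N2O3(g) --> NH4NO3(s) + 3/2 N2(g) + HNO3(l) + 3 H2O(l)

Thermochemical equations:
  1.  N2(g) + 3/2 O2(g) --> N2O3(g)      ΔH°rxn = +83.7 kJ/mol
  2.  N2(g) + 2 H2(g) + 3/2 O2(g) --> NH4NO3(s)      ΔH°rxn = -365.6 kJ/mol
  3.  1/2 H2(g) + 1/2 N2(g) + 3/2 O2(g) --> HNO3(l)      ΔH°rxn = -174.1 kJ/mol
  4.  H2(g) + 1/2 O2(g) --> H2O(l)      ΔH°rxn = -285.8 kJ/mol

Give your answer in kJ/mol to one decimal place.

ΔH°rxn = -1648.2 kJ/mol

eq. 1 reversed and × 3: (-3)·(+83.7) = -251.1 kJ/mol
eq. 2 as written: -365.6 kJ/mol
eq. 3 as written: -174.1 kJ/mol
eq. 4 × 3: (3)·(-285.8) = -857.4 kJ/mol
Since enthalpy is a state function, ΔH°rxn = (-3)·(+83.7) + (1)·(-365.6) + (1)·(-174.1) + (3)·(-285.8) = -1648.2 kJ/mol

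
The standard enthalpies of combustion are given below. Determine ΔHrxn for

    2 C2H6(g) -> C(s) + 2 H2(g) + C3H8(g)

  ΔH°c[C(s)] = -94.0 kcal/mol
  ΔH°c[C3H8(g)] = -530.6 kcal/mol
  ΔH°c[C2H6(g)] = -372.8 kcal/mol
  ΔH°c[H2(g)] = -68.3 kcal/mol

ΔHrxn = 15.6 kcal/mol

With combustion enthalpies, reactants minus products:
= [2·(-372.8)] − [1·(-94.0) + 2·(-68.3) + 1·(-530.6)]
= 15.6 kcal/mol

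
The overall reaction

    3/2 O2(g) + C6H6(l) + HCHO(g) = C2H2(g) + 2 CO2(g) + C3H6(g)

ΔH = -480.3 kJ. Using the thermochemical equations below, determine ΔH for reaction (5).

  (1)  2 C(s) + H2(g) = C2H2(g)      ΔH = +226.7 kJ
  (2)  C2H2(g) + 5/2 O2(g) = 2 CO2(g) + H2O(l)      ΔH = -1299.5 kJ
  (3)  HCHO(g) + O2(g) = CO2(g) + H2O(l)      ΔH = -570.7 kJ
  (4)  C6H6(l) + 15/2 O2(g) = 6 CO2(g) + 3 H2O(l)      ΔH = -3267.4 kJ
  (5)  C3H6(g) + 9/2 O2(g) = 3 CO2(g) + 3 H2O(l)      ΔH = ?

ΔH = -2058.3 kJ

(1): not needed.
(2) reversed: +1299.5 kJ
(3) as written: -570.7 kJ
(4) as written: -3267.4 kJ
(5) reversed: contributes −x
-480.3 = (+1299.5) + (-570.7) + (-3267.4) − x
x = (-480.3 − (-2538.6)) / (-1) = -2058.3 kJ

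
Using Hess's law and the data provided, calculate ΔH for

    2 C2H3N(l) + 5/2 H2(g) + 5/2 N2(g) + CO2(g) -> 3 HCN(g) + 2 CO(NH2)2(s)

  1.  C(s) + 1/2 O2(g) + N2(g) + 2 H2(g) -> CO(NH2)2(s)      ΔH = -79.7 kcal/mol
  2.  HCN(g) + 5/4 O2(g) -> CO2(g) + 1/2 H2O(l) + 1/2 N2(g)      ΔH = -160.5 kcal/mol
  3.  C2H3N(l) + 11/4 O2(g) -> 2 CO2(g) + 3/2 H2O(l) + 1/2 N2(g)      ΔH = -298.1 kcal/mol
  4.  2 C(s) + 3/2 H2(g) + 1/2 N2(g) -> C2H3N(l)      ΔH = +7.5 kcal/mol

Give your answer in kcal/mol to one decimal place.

ΔH = 16.5 kcal/mol

eq. 1 × 2 (scale by 2 for the 2 CO(NH2)2(s)): (2)·(-79.7) = -159.4 kcal/mol
eq. 2 reversed and × 3 (HCN(g) must end up as a product; ×3 to match 3 HCN(g) in the target): (-3)·(-160.5) = +481.5 kcal/mol
eq. 3 as written: -298.1 kcal/mol
eq. 4 reversed: -7.5 kcal/mol
Since enthalpy is a state function, ΔH = (-159.4) + (+481.5) + (-298.1) + (-7.5) = 16.5 kcal/mol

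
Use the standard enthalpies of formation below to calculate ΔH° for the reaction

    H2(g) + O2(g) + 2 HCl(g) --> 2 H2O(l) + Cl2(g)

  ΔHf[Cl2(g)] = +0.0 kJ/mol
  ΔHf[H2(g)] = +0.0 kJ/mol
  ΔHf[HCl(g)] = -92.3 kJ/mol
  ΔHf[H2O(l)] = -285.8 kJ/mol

ΔH°rxn = Σ nΔHf°(products) − Σ nΔHf°(reactants).
Products: 2·(-285.8) + 1·(+0.0) = -571.6
Reactants: 1·(+0.0) + 1·(+0.0) + 2·(-92.3) = -184.6
ΔH° = (-571.6) − (-184.6) = -387.0 kJ/mol

ΔH° = -387.0 kJ/mol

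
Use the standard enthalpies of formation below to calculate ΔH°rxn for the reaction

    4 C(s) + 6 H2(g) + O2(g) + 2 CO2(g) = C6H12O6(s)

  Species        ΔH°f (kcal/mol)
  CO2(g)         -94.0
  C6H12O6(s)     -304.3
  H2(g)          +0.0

Products: 1·(-304.3) = -304.3
Reactants: 4·(+0.0) + 6·(+0.0) + 1·(+0.0) + 2·(-94.0) = -188.0
ΔH°rxn = (-304.3) − (-188.0) = -116.3 kcal/mol

ΔH°rxn = -116.3 kcal/mol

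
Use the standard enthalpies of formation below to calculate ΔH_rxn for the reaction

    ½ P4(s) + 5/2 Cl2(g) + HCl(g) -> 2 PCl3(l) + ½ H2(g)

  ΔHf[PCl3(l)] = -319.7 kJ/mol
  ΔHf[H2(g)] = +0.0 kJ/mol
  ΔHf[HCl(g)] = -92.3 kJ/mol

ΔH°rxn = Σ nΔHf°(products) − Σ nΔHf°(reactants).
Products: 2·(-319.7) + 1/2·(+0.0) = -639.4
Reactants: 1/2·(+0.0) + 5/2·(+0.0) + 1·(-92.3) = -92.3
ΔH_rxn = (-639.4) − (-92.3) = -547.1 kJ/mol

ΔH_rxn = -547.1 kJ/mol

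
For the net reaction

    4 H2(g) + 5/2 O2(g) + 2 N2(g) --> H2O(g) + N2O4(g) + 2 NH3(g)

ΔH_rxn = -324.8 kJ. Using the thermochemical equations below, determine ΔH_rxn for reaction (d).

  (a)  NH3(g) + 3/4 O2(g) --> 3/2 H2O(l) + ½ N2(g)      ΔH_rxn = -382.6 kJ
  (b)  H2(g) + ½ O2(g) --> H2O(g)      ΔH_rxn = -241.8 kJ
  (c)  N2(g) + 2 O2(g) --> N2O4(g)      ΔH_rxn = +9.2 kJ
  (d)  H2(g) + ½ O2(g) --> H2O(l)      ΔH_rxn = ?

(a) reversed and × 2: (-2)·(-382.6) = +765.2 kJ
(b) as written: -241.8 kJ
(c) as written: +9.2 kJ
(d) × 3: contributes 3·x
-324.8 = (+765.2) + (-241.8) + (+9.2) + 3·x
x = (-324.8 − (+532.6)) / (3) = -285.8 kJ

ΔH_rxn = -285.8 kJ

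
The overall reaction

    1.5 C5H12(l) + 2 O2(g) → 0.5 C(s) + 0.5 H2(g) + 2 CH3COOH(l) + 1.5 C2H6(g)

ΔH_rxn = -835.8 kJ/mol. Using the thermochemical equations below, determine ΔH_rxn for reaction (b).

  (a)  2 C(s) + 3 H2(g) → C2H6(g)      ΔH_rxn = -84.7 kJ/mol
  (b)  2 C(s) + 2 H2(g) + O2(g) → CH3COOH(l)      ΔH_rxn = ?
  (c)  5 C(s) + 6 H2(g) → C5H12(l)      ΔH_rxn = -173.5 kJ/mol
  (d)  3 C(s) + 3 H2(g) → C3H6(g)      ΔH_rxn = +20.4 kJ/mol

(a) × 3/2: (3/2)·(-84.7) = -127.05 kJ/mol
(b) × 2: contributes 2·x
(c) reversed and × 3/2: (-3/2)·(-173.5) = +260.25 kJ/mol
(d): not needed.
-835.8 = (-127.05) + (+260.25) + 2·x
x = (-835.8 − (+133.2)) / (2) = -484.5 kJ/mol

ΔH_rxn = -484.5 kJ/mol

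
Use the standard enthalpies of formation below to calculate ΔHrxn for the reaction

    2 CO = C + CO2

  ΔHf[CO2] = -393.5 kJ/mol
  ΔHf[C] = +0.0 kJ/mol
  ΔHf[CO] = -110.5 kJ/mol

ΔHrxn = -172.5 kJ/mol

Products: 1·(+0.0) + 1·(-393.5) = -393.5
Reactants: 2·(-110.5) = -221.0
ΔHrxn = (-393.5) − (-221.0) = -172.5 kJ/mol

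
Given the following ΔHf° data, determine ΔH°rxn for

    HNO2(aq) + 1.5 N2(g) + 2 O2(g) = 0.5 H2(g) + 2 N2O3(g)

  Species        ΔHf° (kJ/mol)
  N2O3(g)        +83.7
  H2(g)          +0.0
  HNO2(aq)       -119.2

Products: 1/2·(+0.0) + 2·(+83.7) = +167.4
Reactants: 1·(-119.2) + 3/2·(+0.0) + 2·(+0.0) = -119.2
ΔH°rxn = (+167.4) − (-119.2) = 286.6 kJ/mol

ΔH°rxn = 286.6 kJ/mol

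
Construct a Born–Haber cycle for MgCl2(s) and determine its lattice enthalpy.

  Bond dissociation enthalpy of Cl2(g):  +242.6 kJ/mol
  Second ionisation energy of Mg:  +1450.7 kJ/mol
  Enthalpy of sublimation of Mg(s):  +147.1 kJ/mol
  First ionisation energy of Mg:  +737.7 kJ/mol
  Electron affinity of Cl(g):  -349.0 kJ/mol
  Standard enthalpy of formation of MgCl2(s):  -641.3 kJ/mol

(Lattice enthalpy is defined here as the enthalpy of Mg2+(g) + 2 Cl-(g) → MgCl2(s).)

ΔHf° = 1·ΔHsub + 1·(ΣIE) + 1·D(Cl2) + 2·EA + U
-641.3 = 1·(+147.1) + 1·(+2188.4) + 1·(+242.6) + 2·(-349.0) + U
U = -641.3 − (+1880.1) = -2521.4 kJ/mol

U = -2521.4 kJ/mol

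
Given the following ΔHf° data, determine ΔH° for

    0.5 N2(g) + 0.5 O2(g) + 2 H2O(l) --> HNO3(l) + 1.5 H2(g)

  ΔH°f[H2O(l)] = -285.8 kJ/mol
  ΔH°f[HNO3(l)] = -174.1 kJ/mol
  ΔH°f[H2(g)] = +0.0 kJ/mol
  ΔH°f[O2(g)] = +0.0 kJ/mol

ΔH° = 397.5 kJ/mol

ΔH°rxn = Σ nΔHf°(products) − Σ nΔHf°(reactants).
Products: 1·(-174.1) + 3/2·(+0.0) = -174.1
Reactants: 1/2·(+0.0) + 1/2·(+0.0) + 2·(-285.8) = -571.6
ΔH° = (-174.1) − (-571.6) = 397.5 kJ/mol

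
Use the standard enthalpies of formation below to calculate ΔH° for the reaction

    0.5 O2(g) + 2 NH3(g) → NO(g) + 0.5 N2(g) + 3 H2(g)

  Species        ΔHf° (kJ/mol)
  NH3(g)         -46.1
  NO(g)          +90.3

ΔH°rxn = Σ nΔHf°(products) − Σ nΔHf°(reactants).
Products: 1·(+90.3) + 1/2·(+0.0) + 3·(+0.0) = +90.3
Reactants: 1/2·(+0.0) + 2·(-46.1) = -92.2
ΔH° = (+90.3) − (-92.2) = 182.5 kJ/mol

ΔH° = 182.5 kJ/mol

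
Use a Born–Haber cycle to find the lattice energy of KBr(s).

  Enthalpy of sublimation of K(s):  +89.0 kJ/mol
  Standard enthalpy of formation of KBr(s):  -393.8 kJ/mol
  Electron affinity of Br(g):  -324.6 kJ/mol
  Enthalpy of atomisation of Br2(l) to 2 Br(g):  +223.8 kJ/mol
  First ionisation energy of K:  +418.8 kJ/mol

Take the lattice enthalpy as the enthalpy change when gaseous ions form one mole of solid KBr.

U = -688.9 kJ/mol

ΔHf° = 1·ΔHsub + 1·(ΣIE) + 1/2·D(Br2) + 1·EA + U
-393.8 = 1·(+89.0) + 1·(+418.8) + 1/2·(+223.8) + 1·(-324.6) + U
U = -393.8 − (+295.1) = -688.9 kJ/mol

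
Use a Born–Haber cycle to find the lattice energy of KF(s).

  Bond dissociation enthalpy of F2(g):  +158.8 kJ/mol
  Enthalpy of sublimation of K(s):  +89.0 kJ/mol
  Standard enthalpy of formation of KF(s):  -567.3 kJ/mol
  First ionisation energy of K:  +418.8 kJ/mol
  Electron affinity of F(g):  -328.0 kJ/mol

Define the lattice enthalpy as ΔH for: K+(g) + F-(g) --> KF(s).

U = -826.5 kJ/mol

ΔHf° = 1·ΔHsub + 1·(ΣIE) + 1/2·D(F2) + 1·EA + U
-567.3 = 1·(+89.0) + 1·(+418.8) + 1/2·(+158.8) + 1·(-328.0) + U
U = -567.3 − (+259.2) = -826.5 kJ/mol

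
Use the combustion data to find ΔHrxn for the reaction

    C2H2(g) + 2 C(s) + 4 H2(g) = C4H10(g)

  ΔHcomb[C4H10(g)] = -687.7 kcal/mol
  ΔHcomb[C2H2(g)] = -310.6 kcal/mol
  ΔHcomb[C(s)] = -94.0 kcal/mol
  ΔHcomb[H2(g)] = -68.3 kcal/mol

Using ΔH = Σ nΔHc°(reactants) − Σ nΔHc°(products):
= [1·(-310.6) + 2·(-94.0) + 4·(-68.3)] − [1·(-687.7)]
= -84.1 kcal/mol

ΔHrxn = -84.1 kcal/mol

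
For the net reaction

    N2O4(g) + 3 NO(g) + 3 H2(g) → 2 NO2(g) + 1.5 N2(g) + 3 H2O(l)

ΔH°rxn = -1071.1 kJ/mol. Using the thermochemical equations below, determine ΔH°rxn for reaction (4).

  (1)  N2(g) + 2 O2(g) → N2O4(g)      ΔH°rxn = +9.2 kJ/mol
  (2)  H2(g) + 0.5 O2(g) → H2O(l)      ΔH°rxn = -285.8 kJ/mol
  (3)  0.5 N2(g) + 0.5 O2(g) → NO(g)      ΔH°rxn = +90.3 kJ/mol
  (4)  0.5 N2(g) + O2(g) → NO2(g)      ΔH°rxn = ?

ΔH°rxn = 33.2 kJ/mol

(1) reversed: -9.2 kJ/mol
(2) × 3: (3)·(-285.8) = -857.4 kJ/mol
(3) reversed and × 3: (-3)·(+90.3) = -270.9 kJ/mol
(4) × 2: contributes 2·x
-1071.1 = (-9.2) + (-857.4) + (-270.9) + 2·x
x = (-1071.1 − (-1137.5)) / (2) = 33.2 kJ/mol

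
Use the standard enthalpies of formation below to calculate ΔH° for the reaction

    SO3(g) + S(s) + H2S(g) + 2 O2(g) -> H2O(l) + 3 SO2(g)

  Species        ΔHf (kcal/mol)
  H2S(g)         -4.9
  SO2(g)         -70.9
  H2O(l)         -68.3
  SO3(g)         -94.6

Products: 1·(-68.3) + 3·(-70.9) = -281.0
Reactants: 1·(-94.6) + 1·(+0.0) + 1·(-4.9) + 2·(+0.0) = -99.5
ΔH° = (-281.0) − (-99.5) = -181.5 kcal/mol

ΔH° = -181.5 kcal/mol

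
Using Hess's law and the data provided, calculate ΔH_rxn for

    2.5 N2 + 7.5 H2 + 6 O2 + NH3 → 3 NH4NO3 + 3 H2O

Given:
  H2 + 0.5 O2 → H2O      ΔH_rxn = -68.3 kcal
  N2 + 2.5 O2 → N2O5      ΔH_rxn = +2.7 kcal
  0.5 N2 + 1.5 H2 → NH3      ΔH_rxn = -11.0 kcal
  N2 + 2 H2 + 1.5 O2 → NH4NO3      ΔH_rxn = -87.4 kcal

ΔH_rxn = -456.1 kcal

equation 1 × 3: (3)·(-68.3) = -204.9 kcal
equation 2: not needed.
equation 3 reversed: +11.0 kcal
equation 4 × 3: (3)·(-87.4) = -262.2 kcal
ΔH_rxn = (-204.9) + (+11.0) + (-262.2) = -456.1 kcal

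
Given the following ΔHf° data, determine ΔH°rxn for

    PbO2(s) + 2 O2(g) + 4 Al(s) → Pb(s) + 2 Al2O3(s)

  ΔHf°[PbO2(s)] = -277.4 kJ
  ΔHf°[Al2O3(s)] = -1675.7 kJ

ΔH°rxn = -3074.0 kJ

ΔH°rxn = Σ nΔHf°(products) − Σ nΔHf°(reactants).
Products: 1·(+0.0) + 2·(-1675.7) = -3351.4
Reactants: 1·(-277.4) + 2·(+0.0) + 4·(+0.0) = -277.4
ΔH°rxn = (-3351.4) − (-277.4) = -3074.0 kJ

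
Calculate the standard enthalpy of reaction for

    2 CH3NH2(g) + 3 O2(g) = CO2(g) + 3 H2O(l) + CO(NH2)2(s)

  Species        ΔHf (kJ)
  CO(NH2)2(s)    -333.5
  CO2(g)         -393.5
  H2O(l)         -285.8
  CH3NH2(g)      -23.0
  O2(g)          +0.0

Products: 1·(-393.5) + 3·(-285.8) + 1·(-333.5) = -1584.4
Reactants: 2·(-23.0) + 3·(+0.0) = -46.0
ΔH°rxn = (-1584.4) − (-46.0) = -1538.4 kJ

ΔH°rxn = -1538.4 kJ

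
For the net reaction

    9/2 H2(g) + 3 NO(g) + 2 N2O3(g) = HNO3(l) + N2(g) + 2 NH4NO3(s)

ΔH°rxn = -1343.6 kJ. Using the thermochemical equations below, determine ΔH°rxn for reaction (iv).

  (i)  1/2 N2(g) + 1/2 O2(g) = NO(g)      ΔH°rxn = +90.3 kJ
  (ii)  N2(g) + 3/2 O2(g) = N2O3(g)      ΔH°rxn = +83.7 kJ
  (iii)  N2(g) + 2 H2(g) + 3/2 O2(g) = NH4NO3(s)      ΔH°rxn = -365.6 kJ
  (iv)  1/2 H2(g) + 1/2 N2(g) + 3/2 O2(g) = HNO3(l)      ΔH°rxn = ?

(i) reversed and × 3: (-3)·(+90.3) = -270.9 kJ
(ii) reversed and × 2: (-2)·(+83.7) = -167.4 kJ
(iii) × 2: (2)·(-365.6) = -731.2 kJ
(iv) as written: contributes x
-1343.6 = (-270.9) + (-167.4) + (-731.2) + x
x = (-1343.6 − (-1169.5)) / (1) = -174.1 kJ

ΔH°rxn = -174.1 kJ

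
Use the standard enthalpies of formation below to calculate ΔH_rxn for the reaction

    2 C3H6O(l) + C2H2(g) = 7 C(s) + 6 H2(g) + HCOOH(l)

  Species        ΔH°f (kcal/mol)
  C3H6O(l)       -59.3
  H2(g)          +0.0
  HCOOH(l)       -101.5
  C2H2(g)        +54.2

Products: 7·(+0.0) + 6·(+0.0) + 1·(-101.5) = -101.5
Reactants: 2·(-59.3) + 1·(+54.2) = -64.4
ΔH_rxn = (-101.5) − (-64.4) = -37.1 kcal/mol

ΔH_rxn = -37.1 kcal/mol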